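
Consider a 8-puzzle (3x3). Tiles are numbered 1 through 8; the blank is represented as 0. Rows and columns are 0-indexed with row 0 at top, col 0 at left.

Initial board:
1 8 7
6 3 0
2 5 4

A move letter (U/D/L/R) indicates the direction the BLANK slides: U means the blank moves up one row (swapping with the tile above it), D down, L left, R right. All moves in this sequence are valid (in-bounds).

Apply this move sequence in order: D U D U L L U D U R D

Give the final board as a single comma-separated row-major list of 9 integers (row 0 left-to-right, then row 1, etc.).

Answer: 8, 6, 7, 1, 0, 3, 2, 5, 4

Derivation:
After move 1 (D):
1 8 7
6 3 4
2 5 0

After move 2 (U):
1 8 7
6 3 0
2 5 4

After move 3 (D):
1 8 7
6 3 4
2 5 0

After move 4 (U):
1 8 7
6 3 0
2 5 4

After move 5 (L):
1 8 7
6 0 3
2 5 4

After move 6 (L):
1 8 7
0 6 3
2 5 4

After move 7 (U):
0 8 7
1 6 3
2 5 4

After move 8 (D):
1 8 7
0 6 3
2 5 4

After move 9 (U):
0 8 7
1 6 3
2 5 4

After move 10 (R):
8 0 7
1 6 3
2 5 4

After move 11 (D):
8 6 7
1 0 3
2 5 4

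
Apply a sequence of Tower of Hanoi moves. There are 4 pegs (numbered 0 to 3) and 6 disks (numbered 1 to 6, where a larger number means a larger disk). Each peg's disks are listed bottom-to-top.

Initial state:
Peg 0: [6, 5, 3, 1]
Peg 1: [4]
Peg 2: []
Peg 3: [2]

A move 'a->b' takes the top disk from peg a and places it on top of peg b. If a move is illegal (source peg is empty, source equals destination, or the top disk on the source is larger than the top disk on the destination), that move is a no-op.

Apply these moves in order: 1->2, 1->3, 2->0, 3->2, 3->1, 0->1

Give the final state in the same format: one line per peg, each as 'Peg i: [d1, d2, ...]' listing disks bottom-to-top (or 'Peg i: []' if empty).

Answer: Peg 0: [6, 5, 3]
Peg 1: [1]
Peg 2: [4, 2]
Peg 3: []

Derivation:
After move 1 (1->2):
Peg 0: [6, 5, 3, 1]
Peg 1: []
Peg 2: [4]
Peg 3: [2]

After move 2 (1->3):
Peg 0: [6, 5, 3, 1]
Peg 1: []
Peg 2: [4]
Peg 3: [2]

After move 3 (2->0):
Peg 0: [6, 5, 3, 1]
Peg 1: []
Peg 2: [4]
Peg 3: [2]

After move 4 (3->2):
Peg 0: [6, 5, 3, 1]
Peg 1: []
Peg 2: [4, 2]
Peg 3: []

After move 5 (3->1):
Peg 0: [6, 5, 3, 1]
Peg 1: []
Peg 2: [4, 2]
Peg 3: []

After move 6 (0->1):
Peg 0: [6, 5, 3]
Peg 1: [1]
Peg 2: [4, 2]
Peg 3: []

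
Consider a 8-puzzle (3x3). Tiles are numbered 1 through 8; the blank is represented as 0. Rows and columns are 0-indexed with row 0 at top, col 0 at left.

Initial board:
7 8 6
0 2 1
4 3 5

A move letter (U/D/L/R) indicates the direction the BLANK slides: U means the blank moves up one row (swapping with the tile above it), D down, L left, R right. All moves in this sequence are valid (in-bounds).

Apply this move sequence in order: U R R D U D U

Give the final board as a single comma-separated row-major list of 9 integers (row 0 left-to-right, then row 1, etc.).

Answer: 8, 6, 0, 7, 2, 1, 4, 3, 5

Derivation:
After move 1 (U):
0 8 6
7 2 1
4 3 5

After move 2 (R):
8 0 6
7 2 1
4 3 5

After move 3 (R):
8 6 0
7 2 1
4 3 5

After move 4 (D):
8 6 1
7 2 0
4 3 5

After move 5 (U):
8 6 0
7 2 1
4 3 5

After move 6 (D):
8 6 1
7 2 0
4 3 5

After move 7 (U):
8 6 0
7 2 1
4 3 5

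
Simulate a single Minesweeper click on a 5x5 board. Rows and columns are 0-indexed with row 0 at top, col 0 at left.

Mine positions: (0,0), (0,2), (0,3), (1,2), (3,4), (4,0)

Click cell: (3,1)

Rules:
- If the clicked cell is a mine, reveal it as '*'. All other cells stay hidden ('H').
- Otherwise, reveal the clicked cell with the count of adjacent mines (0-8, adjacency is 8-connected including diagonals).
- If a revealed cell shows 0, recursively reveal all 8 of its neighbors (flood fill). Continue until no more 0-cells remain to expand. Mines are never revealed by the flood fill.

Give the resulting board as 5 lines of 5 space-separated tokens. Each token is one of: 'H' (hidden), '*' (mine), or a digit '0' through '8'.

H H H H H
H H H H H
H H H H H
H 1 H H H
H H H H H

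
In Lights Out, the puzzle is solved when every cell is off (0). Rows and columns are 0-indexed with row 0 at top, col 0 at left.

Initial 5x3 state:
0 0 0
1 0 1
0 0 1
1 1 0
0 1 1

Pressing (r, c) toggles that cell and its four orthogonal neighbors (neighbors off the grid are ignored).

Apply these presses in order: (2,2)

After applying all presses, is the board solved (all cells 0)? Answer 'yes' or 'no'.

After press 1 at (2,2):
0 0 0
1 0 0
0 1 0
1 1 1
0 1 1

Lights still on: 7

Answer: no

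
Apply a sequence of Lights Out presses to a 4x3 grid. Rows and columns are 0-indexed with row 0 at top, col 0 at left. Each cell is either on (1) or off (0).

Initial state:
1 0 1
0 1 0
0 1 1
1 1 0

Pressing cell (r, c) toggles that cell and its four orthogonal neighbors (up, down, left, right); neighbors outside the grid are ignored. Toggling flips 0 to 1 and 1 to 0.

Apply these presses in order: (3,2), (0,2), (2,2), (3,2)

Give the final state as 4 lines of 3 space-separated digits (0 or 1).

Answer: 1 1 0
0 1 0
0 0 0
1 1 1

Derivation:
After press 1 at (3,2):
1 0 1
0 1 0
0 1 0
1 0 1

After press 2 at (0,2):
1 1 0
0 1 1
0 1 0
1 0 1

After press 3 at (2,2):
1 1 0
0 1 0
0 0 1
1 0 0

After press 4 at (3,2):
1 1 0
0 1 0
0 0 0
1 1 1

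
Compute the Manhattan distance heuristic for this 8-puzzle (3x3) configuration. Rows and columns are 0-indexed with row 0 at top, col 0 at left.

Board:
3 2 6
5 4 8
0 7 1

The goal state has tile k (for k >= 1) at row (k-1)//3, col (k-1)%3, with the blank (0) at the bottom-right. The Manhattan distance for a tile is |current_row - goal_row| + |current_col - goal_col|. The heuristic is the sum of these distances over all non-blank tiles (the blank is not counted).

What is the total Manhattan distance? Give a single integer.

Answer: 12

Derivation:
Tile 3: (0,0)->(0,2) = 2
Tile 2: (0,1)->(0,1) = 0
Tile 6: (0,2)->(1,2) = 1
Tile 5: (1,0)->(1,1) = 1
Tile 4: (1,1)->(1,0) = 1
Tile 8: (1,2)->(2,1) = 2
Tile 7: (2,1)->(2,0) = 1
Tile 1: (2,2)->(0,0) = 4
Sum: 2 + 0 + 1 + 1 + 1 + 2 + 1 + 4 = 12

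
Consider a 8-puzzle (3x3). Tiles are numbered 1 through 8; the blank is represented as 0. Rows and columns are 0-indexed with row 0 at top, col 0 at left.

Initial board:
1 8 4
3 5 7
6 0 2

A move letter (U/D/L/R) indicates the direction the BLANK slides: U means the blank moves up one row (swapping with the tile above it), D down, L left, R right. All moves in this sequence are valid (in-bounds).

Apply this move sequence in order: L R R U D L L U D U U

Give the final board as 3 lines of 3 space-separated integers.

After move 1 (L):
1 8 4
3 5 7
0 6 2

After move 2 (R):
1 8 4
3 5 7
6 0 2

After move 3 (R):
1 8 4
3 5 7
6 2 0

After move 4 (U):
1 8 4
3 5 0
6 2 7

After move 5 (D):
1 8 4
3 5 7
6 2 0

After move 6 (L):
1 8 4
3 5 7
6 0 2

After move 7 (L):
1 8 4
3 5 7
0 6 2

After move 8 (U):
1 8 4
0 5 7
3 6 2

After move 9 (D):
1 8 4
3 5 7
0 6 2

After move 10 (U):
1 8 4
0 5 7
3 6 2

After move 11 (U):
0 8 4
1 5 7
3 6 2

Answer: 0 8 4
1 5 7
3 6 2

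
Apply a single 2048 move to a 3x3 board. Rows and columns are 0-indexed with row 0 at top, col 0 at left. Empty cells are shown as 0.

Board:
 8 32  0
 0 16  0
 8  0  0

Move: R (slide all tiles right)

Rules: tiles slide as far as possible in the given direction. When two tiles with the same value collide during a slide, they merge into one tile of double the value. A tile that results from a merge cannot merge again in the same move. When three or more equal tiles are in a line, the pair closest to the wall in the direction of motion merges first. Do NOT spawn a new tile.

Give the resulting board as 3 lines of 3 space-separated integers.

Slide right:
row 0: [8, 32, 0] -> [0, 8, 32]
row 1: [0, 16, 0] -> [0, 0, 16]
row 2: [8, 0, 0] -> [0, 0, 8]

Answer:  0  8 32
 0  0 16
 0  0  8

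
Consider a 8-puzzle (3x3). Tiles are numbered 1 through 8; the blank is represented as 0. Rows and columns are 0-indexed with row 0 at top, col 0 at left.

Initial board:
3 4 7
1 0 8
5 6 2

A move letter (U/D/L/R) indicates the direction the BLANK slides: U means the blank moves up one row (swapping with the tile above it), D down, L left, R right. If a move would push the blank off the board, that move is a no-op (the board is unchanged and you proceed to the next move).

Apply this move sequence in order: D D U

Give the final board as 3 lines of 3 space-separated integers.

After move 1 (D):
3 4 7
1 6 8
5 0 2

After move 2 (D):
3 4 7
1 6 8
5 0 2

After move 3 (U):
3 4 7
1 0 8
5 6 2

Answer: 3 4 7
1 0 8
5 6 2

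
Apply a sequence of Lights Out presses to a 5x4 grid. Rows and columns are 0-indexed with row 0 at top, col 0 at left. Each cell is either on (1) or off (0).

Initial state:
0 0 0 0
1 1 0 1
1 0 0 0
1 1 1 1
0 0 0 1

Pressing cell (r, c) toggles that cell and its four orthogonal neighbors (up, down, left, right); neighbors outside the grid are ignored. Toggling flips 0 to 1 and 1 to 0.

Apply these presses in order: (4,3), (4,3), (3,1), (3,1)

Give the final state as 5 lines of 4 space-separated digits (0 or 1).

After press 1 at (4,3):
0 0 0 0
1 1 0 1
1 0 0 0
1 1 1 0
0 0 1 0

After press 2 at (4,3):
0 0 0 0
1 1 0 1
1 0 0 0
1 1 1 1
0 0 0 1

After press 3 at (3,1):
0 0 0 0
1 1 0 1
1 1 0 0
0 0 0 1
0 1 0 1

After press 4 at (3,1):
0 0 0 0
1 1 0 1
1 0 0 0
1 1 1 1
0 0 0 1

Answer: 0 0 0 0
1 1 0 1
1 0 0 0
1 1 1 1
0 0 0 1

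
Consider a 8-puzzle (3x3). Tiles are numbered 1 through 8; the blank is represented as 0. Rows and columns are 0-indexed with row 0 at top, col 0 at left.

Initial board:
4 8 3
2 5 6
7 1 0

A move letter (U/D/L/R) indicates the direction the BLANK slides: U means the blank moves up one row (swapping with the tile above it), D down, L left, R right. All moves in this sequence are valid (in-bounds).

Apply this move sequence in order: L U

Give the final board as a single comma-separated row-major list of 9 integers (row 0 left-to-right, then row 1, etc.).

After move 1 (L):
4 8 3
2 5 6
7 0 1

After move 2 (U):
4 8 3
2 0 6
7 5 1

Answer: 4, 8, 3, 2, 0, 6, 7, 5, 1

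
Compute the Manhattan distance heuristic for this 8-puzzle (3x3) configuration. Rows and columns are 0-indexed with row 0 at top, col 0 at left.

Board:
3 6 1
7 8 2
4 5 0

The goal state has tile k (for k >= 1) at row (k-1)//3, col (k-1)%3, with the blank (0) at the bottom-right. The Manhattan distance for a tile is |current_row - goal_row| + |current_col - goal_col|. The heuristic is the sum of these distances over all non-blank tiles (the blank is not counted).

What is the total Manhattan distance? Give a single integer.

Tile 3: at (0,0), goal (0,2), distance |0-0|+|0-2| = 2
Tile 6: at (0,1), goal (1,2), distance |0-1|+|1-2| = 2
Tile 1: at (0,2), goal (0,0), distance |0-0|+|2-0| = 2
Tile 7: at (1,0), goal (2,0), distance |1-2|+|0-0| = 1
Tile 8: at (1,1), goal (2,1), distance |1-2|+|1-1| = 1
Tile 2: at (1,2), goal (0,1), distance |1-0|+|2-1| = 2
Tile 4: at (2,0), goal (1,0), distance |2-1|+|0-0| = 1
Tile 5: at (2,1), goal (1,1), distance |2-1|+|1-1| = 1
Sum: 2 + 2 + 2 + 1 + 1 + 2 + 1 + 1 = 12

Answer: 12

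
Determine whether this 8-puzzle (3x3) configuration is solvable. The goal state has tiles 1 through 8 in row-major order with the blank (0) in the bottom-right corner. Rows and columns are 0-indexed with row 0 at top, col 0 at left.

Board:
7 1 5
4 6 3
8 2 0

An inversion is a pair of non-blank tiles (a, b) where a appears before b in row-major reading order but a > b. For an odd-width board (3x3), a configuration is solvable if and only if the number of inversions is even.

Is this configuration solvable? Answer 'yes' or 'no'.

Inversions (pairs i<j in row-major order where tile[i] > tile[j] > 0): 15
15 is odd, so the puzzle is not solvable.

Answer: no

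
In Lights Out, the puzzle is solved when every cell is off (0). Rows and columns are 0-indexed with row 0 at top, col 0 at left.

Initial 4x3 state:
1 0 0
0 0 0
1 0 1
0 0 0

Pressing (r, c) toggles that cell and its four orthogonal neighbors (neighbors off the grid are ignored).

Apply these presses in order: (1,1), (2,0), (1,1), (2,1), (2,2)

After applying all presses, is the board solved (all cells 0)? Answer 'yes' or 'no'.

Answer: no

Derivation:
After press 1 at (1,1):
1 1 0
1 1 1
1 1 1
0 0 0

After press 2 at (2,0):
1 1 0
0 1 1
0 0 1
1 0 0

After press 3 at (1,1):
1 0 0
1 0 0
0 1 1
1 0 0

After press 4 at (2,1):
1 0 0
1 1 0
1 0 0
1 1 0

After press 5 at (2,2):
1 0 0
1 1 1
1 1 1
1 1 1

Lights still on: 10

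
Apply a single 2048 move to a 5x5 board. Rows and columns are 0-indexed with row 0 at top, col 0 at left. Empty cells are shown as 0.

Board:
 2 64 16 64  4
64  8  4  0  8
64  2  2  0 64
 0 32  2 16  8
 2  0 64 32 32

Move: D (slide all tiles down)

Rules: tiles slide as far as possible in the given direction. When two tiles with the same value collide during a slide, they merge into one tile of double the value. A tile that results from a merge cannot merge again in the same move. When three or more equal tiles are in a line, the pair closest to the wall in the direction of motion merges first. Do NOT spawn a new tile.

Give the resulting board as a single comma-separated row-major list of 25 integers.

Answer: 0, 0, 0, 0, 4, 0, 64, 16, 0, 8, 2, 8, 4, 64, 64, 128, 2, 4, 16, 8, 2, 32, 64, 32, 32

Derivation:
Slide down:
col 0: [2, 64, 64, 0, 2] -> [0, 0, 2, 128, 2]
col 1: [64, 8, 2, 32, 0] -> [0, 64, 8, 2, 32]
col 2: [16, 4, 2, 2, 64] -> [0, 16, 4, 4, 64]
col 3: [64, 0, 0, 16, 32] -> [0, 0, 64, 16, 32]
col 4: [4, 8, 64, 8, 32] -> [4, 8, 64, 8, 32]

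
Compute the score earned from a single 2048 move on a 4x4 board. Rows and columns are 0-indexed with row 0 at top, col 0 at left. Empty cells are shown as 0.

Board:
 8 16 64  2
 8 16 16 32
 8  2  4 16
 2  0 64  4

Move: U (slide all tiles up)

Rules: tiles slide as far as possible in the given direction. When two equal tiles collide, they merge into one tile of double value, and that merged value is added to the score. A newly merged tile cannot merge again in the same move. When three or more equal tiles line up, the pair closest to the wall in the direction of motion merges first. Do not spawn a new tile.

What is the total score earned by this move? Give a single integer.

Slide up:
col 0: [8, 8, 8, 2] -> [16, 8, 2, 0]  score +16 (running 16)
col 1: [16, 16, 2, 0] -> [32, 2, 0, 0]  score +32 (running 48)
col 2: [64, 16, 4, 64] -> [64, 16, 4, 64]  score +0 (running 48)
col 3: [2, 32, 16, 4] -> [2, 32, 16, 4]  score +0 (running 48)
Board after move:
16 32 64  2
 8  2 16 32
 2  0  4 16
 0  0 64  4

Answer: 48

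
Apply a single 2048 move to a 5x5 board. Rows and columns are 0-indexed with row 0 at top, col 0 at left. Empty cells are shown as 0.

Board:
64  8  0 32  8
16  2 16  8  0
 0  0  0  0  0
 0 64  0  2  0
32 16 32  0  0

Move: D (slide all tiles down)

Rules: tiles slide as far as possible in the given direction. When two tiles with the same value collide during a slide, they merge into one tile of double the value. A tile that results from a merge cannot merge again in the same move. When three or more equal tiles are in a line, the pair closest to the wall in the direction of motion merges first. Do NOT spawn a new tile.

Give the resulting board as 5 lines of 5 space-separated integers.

Answer:  0  0  0  0  0
 0  8  0  0  0
64  2  0 32  0
16 64 16  8  0
32 16 32  2  8

Derivation:
Slide down:
col 0: [64, 16, 0, 0, 32] -> [0, 0, 64, 16, 32]
col 1: [8, 2, 0, 64, 16] -> [0, 8, 2, 64, 16]
col 2: [0, 16, 0, 0, 32] -> [0, 0, 0, 16, 32]
col 3: [32, 8, 0, 2, 0] -> [0, 0, 32, 8, 2]
col 4: [8, 0, 0, 0, 0] -> [0, 0, 0, 0, 8]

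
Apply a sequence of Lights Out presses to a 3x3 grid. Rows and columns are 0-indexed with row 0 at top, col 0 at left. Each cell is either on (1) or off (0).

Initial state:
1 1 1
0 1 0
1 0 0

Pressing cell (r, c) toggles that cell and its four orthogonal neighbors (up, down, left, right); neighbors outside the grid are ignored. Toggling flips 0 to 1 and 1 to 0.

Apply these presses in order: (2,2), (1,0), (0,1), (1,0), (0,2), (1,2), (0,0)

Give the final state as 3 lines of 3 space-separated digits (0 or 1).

Answer: 1 0 0
1 1 1
1 1 0

Derivation:
After press 1 at (2,2):
1 1 1
0 1 1
1 1 1

After press 2 at (1,0):
0 1 1
1 0 1
0 1 1

After press 3 at (0,1):
1 0 0
1 1 1
0 1 1

After press 4 at (1,0):
0 0 0
0 0 1
1 1 1

After press 5 at (0,2):
0 1 1
0 0 0
1 1 1

After press 6 at (1,2):
0 1 0
0 1 1
1 1 0

After press 7 at (0,0):
1 0 0
1 1 1
1 1 0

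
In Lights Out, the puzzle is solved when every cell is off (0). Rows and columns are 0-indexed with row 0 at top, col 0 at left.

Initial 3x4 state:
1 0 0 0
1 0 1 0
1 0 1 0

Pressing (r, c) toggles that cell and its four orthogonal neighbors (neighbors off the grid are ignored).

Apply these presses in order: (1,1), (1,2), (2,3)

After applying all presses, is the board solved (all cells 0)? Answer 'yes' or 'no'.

After press 1 at (1,1):
1 1 0 0
0 1 0 0
1 1 1 0

After press 2 at (1,2):
1 1 1 0
0 0 1 1
1 1 0 0

After press 3 at (2,3):
1 1 1 0
0 0 1 0
1 1 1 1

Lights still on: 8

Answer: no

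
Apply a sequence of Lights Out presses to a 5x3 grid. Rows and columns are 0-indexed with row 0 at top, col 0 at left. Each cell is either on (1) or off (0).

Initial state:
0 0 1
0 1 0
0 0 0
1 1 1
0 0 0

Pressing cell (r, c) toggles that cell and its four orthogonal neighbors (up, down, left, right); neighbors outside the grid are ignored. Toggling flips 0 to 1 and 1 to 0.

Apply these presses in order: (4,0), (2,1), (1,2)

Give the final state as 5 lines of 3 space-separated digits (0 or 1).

After press 1 at (4,0):
0 0 1
0 1 0
0 0 0
0 1 1
1 1 0

After press 2 at (2,1):
0 0 1
0 0 0
1 1 1
0 0 1
1 1 0

After press 3 at (1,2):
0 0 0
0 1 1
1 1 0
0 0 1
1 1 0

Answer: 0 0 0
0 1 1
1 1 0
0 0 1
1 1 0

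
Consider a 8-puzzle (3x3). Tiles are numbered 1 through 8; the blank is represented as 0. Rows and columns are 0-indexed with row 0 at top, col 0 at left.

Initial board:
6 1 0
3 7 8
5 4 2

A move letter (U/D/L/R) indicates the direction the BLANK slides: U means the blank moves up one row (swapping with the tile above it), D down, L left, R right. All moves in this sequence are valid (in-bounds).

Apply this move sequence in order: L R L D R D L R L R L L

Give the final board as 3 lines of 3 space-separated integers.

After move 1 (L):
6 0 1
3 7 8
5 4 2

After move 2 (R):
6 1 0
3 7 8
5 4 2

After move 3 (L):
6 0 1
3 7 8
5 4 2

After move 4 (D):
6 7 1
3 0 8
5 4 2

After move 5 (R):
6 7 1
3 8 0
5 4 2

After move 6 (D):
6 7 1
3 8 2
5 4 0

After move 7 (L):
6 7 1
3 8 2
5 0 4

After move 8 (R):
6 7 1
3 8 2
5 4 0

After move 9 (L):
6 7 1
3 8 2
5 0 4

After move 10 (R):
6 7 1
3 8 2
5 4 0

After move 11 (L):
6 7 1
3 8 2
5 0 4

After move 12 (L):
6 7 1
3 8 2
0 5 4

Answer: 6 7 1
3 8 2
0 5 4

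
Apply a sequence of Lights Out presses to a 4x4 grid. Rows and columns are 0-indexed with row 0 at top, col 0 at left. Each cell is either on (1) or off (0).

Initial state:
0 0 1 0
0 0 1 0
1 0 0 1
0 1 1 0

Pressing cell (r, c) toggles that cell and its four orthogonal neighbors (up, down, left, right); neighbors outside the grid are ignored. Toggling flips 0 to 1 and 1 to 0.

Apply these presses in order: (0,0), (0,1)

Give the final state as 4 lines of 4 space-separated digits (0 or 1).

Answer: 0 0 0 0
1 1 1 0
1 0 0 1
0 1 1 0

Derivation:
After press 1 at (0,0):
1 1 1 0
1 0 1 0
1 0 0 1
0 1 1 0

After press 2 at (0,1):
0 0 0 0
1 1 1 0
1 0 0 1
0 1 1 0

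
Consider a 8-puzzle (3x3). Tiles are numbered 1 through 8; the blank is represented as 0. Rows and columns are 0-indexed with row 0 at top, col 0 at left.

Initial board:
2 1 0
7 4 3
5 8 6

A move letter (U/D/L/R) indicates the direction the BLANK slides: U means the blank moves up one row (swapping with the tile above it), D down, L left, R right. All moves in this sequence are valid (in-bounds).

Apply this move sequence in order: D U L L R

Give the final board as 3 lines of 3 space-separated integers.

Answer: 2 0 1
7 4 3
5 8 6

Derivation:
After move 1 (D):
2 1 3
7 4 0
5 8 6

After move 2 (U):
2 1 0
7 4 3
5 8 6

After move 3 (L):
2 0 1
7 4 3
5 8 6

After move 4 (L):
0 2 1
7 4 3
5 8 6

After move 5 (R):
2 0 1
7 4 3
5 8 6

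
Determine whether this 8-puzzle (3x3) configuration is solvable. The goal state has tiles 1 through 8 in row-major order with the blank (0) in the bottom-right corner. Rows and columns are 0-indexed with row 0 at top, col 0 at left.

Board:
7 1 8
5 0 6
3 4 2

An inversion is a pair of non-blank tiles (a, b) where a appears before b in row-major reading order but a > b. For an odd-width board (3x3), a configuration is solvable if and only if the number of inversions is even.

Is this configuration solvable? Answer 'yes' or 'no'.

Answer: no

Derivation:
Inversions (pairs i<j in row-major order where tile[i] > tile[j] > 0): 19
19 is odd, so the puzzle is not solvable.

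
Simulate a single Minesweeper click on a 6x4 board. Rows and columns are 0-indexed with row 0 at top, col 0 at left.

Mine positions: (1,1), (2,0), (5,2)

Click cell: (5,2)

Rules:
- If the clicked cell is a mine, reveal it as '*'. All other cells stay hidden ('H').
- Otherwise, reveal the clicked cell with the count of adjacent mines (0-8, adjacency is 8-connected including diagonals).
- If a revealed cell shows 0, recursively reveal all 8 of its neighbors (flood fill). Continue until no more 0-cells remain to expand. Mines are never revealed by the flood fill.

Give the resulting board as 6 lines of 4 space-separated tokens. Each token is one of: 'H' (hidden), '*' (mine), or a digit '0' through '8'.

H H H H
H H H H
H H H H
H H H H
H H H H
H H * H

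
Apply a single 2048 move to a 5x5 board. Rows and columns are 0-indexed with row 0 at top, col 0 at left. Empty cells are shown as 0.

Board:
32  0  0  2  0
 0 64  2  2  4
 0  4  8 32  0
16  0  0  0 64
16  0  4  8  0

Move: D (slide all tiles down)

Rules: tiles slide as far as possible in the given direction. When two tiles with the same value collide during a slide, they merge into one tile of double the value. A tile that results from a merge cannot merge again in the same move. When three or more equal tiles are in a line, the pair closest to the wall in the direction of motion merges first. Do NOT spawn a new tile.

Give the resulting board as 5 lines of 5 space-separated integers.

Answer:  0  0  0  0  0
 0  0  0  0  0
 0  0  2  4  0
32 64  8 32  4
32  4  4  8 64

Derivation:
Slide down:
col 0: [32, 0, 0, 16, 16] -> [0, 0, 0, 32, 32]
col 1: [0, 64, 4, 0, 0] -> [0, 0, 0, 64, 4]
col 2: [0, 2, 8, 0, 4] -> [0, 0, 2, 8, 4]
col 3: [2, 2, 32, 0, 8] -> [0, 0, 4, 32, 8]
col 4: [0, 4, 0, 64, 0] -> [0, 0, 0, 4, 64]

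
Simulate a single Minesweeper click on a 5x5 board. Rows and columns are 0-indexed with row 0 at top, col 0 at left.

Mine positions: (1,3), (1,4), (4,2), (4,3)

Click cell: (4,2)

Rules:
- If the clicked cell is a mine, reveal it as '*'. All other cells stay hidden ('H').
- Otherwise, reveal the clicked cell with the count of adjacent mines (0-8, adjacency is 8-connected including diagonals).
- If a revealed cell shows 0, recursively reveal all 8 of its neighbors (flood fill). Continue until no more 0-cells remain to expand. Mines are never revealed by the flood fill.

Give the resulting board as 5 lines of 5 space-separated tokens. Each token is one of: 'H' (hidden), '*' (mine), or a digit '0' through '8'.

H H H H H
H H H H H
H H H H H
H H H H H
H H * H H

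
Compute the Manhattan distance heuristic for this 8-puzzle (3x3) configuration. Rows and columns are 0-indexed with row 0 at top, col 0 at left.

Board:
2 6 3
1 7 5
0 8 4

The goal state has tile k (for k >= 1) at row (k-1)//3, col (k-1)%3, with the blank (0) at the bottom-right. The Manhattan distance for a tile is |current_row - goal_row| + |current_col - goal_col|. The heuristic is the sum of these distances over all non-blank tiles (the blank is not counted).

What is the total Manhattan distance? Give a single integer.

Answer: 10

Derivation:
Tile 2: (0,0)->(0,1) = 1
Tile 6: (0,1)->(1,2) = 2
Tile 3: (0,2)->(0,2) = 0
Tile 1: (1,0)->(0,0) = 1
Tile 7: (1,1)->(2,0) = 2
Tile 5: (1,2)->(1,1) = 1
Tile 8: (2,1)->(2,1) = 0
Tile 4: (2,2)->(1,0) = 3
Sum: 1 + 2 + 0 + 1 + 2 + 1 + 0 + 3 = 10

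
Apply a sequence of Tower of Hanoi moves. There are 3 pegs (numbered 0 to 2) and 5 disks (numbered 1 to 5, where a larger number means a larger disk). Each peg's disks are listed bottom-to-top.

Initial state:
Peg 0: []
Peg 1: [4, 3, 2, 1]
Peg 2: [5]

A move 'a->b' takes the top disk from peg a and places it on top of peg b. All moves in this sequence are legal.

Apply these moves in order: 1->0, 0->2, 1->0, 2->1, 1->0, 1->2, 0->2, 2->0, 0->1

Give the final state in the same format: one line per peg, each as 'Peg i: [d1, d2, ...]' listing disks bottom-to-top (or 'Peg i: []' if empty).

After move 1 (1->0):
Peg 0: [1]
Peg 1: [4, 3, 2]
Peg 2: [5]

After move 2 (0->2):
Peg 0: []
Peg 1: [4, 3, 2]
Peg 2: [5, 1]

After move 3 (1->0):
Peg 0: [2]
Peg 1: [4, 3]
Peg 2: [5, 1]

After move 4 (2->1):
Peg 0: [2]
Peg 1: [4, 3, 1]
Peg 2: [5]

After move 5 (1->0):
Peg 0: [2, 1]
Peg 1: [4, 3]
Peg 2: [5]

After move 6 (1->2):
Peg 0: [2, 1]
Peg 1: [4]
Peg 2: [5, 3]

After move 7 (0->2):
Peg 0: [2]
Peg 1: [4]
Peg 2: [5, 3, 1]

After move 8 (2->0):
Peg 0: [2, 1]
Peg 1: [4]
Peg 2: [5, 3]

After move 9 (0->1):
Peg 0: [2]
Peg 1: [4, 1]
Peg 2: [5, 3]

Answer: Peg 0: [2]
Peg 1: [4, 1]
Peg 2: [5, 3]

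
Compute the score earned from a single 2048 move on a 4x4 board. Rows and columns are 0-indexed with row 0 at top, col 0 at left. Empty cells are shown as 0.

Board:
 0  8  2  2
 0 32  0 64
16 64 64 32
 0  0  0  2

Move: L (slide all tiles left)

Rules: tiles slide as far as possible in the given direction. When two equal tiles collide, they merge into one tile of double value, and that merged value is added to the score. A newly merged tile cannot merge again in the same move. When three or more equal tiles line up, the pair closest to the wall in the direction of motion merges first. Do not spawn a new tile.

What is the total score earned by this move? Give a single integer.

Slide left:
row 0: [0, 8, 2, 2] -> [8, 4, 0, 0]  score +4 (running 4)
row 1: [0, 32, 0, 64] -> [32, 64, 0, 0]  score +0 (running 4)
row 2: [16, 64, 64, 32] -> [16, 128, 32, 0]  score +128 (running 132)
row 3: [0, 0, 0, 2] -> [2, 0, 0, 0]  score +0 (running 132)
Board after move:
  8   4   0   0
 32  64   0   0
 16 128  32   0
  2   0   0   0

Answer: 132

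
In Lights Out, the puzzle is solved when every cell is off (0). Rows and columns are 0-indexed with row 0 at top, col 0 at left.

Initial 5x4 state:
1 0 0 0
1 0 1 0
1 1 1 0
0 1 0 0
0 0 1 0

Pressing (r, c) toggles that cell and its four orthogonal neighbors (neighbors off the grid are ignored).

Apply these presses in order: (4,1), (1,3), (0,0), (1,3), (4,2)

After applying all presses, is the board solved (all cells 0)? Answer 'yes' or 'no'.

Answer: no

Derivation:
After press 1 at (4,1):
1 0 0 0
1 0 1 0
1 1 1 0
0 0 0 0
1 1 0 0

After press 2 at (1,3):
1 0 0 1
1 0 0 1
1 1 1 1
0 0 0 0
1 1 0 0

After press 3 at (0,0):
0 1 0 1
0 0 0 1
1 1 1 1
0 0 0 0
1 1 0 0

After press 4 at (1,3):
0 1 0 0
0 0 1 0
1 1 1 0
0 0 0 0
1 1 0 0

After press 5 at (4,2):
0 1 0 0
0 0 1 0
1 1 1 0
0 0 1 0
1 0 1 1

Lights still on: 9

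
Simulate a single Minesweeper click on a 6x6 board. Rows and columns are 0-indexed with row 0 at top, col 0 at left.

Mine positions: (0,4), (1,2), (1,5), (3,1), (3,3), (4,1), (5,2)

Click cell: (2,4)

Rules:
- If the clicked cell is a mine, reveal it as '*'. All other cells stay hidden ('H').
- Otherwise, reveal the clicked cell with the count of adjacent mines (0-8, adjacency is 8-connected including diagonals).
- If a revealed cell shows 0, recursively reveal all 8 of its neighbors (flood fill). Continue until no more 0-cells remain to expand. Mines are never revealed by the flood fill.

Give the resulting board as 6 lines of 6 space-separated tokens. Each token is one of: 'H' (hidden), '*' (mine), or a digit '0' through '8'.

H H H H H H
H H H H H H
H H H H 2 H
H H H H H H
H H H H H H
H H H H H H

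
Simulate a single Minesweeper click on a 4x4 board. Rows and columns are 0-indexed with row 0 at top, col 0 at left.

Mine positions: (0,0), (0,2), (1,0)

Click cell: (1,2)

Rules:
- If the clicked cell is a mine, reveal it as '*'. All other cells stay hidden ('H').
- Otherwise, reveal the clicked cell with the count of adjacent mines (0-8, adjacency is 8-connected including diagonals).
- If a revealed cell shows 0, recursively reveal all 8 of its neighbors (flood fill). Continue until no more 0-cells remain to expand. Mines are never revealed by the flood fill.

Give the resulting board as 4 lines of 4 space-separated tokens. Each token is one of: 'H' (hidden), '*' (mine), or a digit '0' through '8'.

H H H H
H H 1 H
H H H H
H H H H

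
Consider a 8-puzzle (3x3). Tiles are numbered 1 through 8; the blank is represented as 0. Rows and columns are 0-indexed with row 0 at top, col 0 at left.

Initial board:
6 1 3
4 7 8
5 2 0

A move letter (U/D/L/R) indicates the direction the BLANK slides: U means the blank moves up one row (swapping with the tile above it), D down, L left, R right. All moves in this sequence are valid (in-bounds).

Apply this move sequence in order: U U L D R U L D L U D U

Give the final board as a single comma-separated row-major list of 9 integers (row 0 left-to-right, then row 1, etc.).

After move 1 (U):
6 1 3
4 7 0
5 2 8

After move 2 (U):
6 1 0
4 7 3
5 2 8

After move 3 (L):
6 0 1
4 7 3
5 2 8

After move 4 (D):
6 7 1
4 0 3
5 2 8

After move 5 (R):
6 7 1
4 3 0
5 2 8

After move 6 (U):
6 7 0
4 3 1
5 2 8

After move 7 (L):
6 0 7
4 3 1
5 2 8

After move 8 (D):
6 3 7
4 0 1
5 2 8

After move 9 (L):
6 3 7
0 4 1
5 2 8

After move 10 (U):
0 3 7
6 4 1
5 2 8

After move 11 (D):
6 3 7
0 4 1
5 2 8

After move 12 (U):
0 3 7
6 4 1
5 2 8

Answer: 0, 3, 7, 6, 4, 1, 5, 2, 8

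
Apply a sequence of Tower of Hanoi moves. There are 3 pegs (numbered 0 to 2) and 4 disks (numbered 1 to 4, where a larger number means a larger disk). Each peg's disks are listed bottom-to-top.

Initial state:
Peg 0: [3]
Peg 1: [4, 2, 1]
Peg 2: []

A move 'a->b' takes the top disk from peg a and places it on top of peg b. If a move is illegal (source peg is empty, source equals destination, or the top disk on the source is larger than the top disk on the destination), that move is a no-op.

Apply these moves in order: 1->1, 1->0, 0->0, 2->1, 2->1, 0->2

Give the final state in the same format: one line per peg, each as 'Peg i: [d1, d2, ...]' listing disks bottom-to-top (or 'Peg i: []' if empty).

Answer: Peg 0: [3]
Peg 1: [4, 2]
Peg 2: [1]

Derivation:
After move 1 (1->1):
Peg 0: [3]
Peg 1: [4, 2, 1]
Peg 2: []

After move 2 (1->0):
Peg 0: [3, 1]
Peg 1: [4, 2]
Peg 2: []

After move 3 (0->0):
Peg 0: [3, 1]
Peg 1: [4, 2]
Peg 2: []

After move 4 (2->1):
Peg 0: [3, 1]
Peg 1: [4, 2]
Peg 2: []

After move 5 (2->1):
Peg 0: [3, 1]
Peg 1: [4, 2]
Peg 2: []

After move 6 (0->2):
Peg 0: [3]
Peg 1: [4, 2]
Peg 2: [1]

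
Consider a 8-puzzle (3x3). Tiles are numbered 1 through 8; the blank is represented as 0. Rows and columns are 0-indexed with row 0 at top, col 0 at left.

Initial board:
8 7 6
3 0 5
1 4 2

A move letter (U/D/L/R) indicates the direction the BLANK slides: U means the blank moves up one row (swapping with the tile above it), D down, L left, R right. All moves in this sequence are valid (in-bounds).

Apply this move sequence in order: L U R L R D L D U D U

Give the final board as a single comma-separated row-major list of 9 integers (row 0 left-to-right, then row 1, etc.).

After move 1 (L):
8 7 6
0 3 5
1 4 2

After move 2 (U):
0 7 6
8 3 5
1 4 2

After move 3 (R):
7 0 6
8 3 5
1 4 2

After move 4 (L):
0 7 6
8 3 5
1 4 2

After move 5 (R):
7 0 6
8 3 5
1 4 2

After move 6 (D):
7 3 6
8 0 5
1 4 2

After move 7 (L):
7 3 6
0 8 5
1 4 2

After move 8 (D):
7 3 6
1 8 5
0 4 2

After move 9 (U):
7 3 6
0 8 5
1 4 2

After move 10 (D):
7 3 6
1 8 5
0 4 2

After move 11 (U):
7 3 6
0 8 5
1 4 2

Answer: 7, 3, 6, 0, 8, 5, 1, 4, 2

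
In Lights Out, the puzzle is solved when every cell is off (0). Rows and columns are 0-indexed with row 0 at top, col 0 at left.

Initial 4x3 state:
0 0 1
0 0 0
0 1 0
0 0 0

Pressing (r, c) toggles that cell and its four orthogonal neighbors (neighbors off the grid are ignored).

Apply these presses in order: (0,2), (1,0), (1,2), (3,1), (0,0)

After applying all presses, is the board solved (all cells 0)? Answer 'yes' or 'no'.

Answer: no

Derivation:
After press 1 at (0,2):
0 1 0
0 0 1
0 1 0
0 0 0

After press 2 at (1,0):
1 1 0
1 1 1
1 1 0
0 0 0

After press 3 at (1,2):
1 1 1
1 0 0
1 1 1
0 0 0

After press 4 at (3,1):
1 1 1
1 0 0
1 0 1
1 1 1

After press 5 at (0,0):
0 0 1
0 0 0
1 0 1
1 1 1

Lights still on: 6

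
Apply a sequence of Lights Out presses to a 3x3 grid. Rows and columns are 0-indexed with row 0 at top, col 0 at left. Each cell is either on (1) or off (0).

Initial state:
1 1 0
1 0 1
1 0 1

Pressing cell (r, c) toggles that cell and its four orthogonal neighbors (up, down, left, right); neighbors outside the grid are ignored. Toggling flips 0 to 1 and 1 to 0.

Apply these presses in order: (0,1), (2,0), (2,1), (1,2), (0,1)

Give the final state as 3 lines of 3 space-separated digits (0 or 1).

Answer: 1 1 1
0 0 0
1 0 1

Derivation:
After press 1 at (0,1):
0 0 1
1 1 1
1 0 1

After press 2 at (2,0):
0 0 1
0 1 1
0 1 1

After press 3 at (2,1):
0 0 1
0 0 1
1 0 0

After press 4 at (1,2):
0 0 0
0 1 0
1 0 1

After press 5 at (0,1):
1 1 1
0 0 0
1 0 1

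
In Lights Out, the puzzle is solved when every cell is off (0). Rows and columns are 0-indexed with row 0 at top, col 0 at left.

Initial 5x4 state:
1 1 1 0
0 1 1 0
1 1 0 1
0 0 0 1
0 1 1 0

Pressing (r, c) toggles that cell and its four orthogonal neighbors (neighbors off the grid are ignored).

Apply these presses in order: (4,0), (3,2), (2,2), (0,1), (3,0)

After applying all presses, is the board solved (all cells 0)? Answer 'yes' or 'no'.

After press 1 at (4,0):
1 1 1 0
0 1 1 0
1 1 0 1
1 0 0 1
1 0 1 0

After press 2 at (3,2):
1 1 1 0
0 1 1 0
1 1 1 1
1 1 1 0
1 0 0 0

After press 3 at (2,2):
1 1 1 0
0 1 0 0
1 0 0 0
1 1 0 0
1 0 0 0

After press 4 at (0,1):
0 0 0 0
0 0 0 0
1 0 0 0
1 1 0 0
1 0 0 0

After press 5 at (3,0):
0 0 0 0
0 0 0 0
0 0 0 0
0 0 0 0
0 0 0 0

Lights still on: 0

Answer: yes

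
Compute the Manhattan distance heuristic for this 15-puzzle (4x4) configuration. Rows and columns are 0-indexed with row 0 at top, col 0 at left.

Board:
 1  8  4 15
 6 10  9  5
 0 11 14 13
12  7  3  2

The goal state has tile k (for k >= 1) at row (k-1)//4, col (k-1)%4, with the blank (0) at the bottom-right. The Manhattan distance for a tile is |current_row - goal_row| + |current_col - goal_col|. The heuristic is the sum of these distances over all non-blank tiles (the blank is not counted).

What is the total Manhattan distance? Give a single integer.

Tile 1: at (0,0), goal (0,0), distance |0-0|+|0-0| = 0
Tile 8: at (0,1), goal (1,3), distance |0-1|+|1-3| = 3
Tile 4: at (0,2), goal (0,3), distance |0-0|+|2-3| = 1
Tile 15: at (0,3), goal (3,2), distance |0-3|+|3-2| = 4
Tile 6: at (1,0), goal (1,1), distance |1-1|+|0-1| = 1
Tile 10: at (1,1), goal (2,1), distance |1-2|+|1-1| = 1
Tile 9: at (1,2), goal (2,0), distance |1-2|+|2-0| = 3
Tile 5: at (1,3), goal (1,0), distance |1-1|+|3-0| = 3
Tile 11: at (2,1), goal (2,2), distance |2-2|+|1-2| = 1
Tile 14: at (2,2), goal (3,1), distance |2-3|+|2-1| = 2
Tile 13: at (2,3), goal (3,0), distance |2-3|+|3-0| = 4
Tile 12: at (3,0), goal (2,3), distance |3-2|+|0-3| = 4
Tile 7: at (3,1), goal (1,2), distance |3-1|+|1-2| = 3
Tile 3: at (3,2), goal (0,2), distance |3-0|+|2-2| = 3
Tile 2: at (3,3), goal (0,1), distance |3-0|+|3-1| = 5
Sum: 0 + 3 + 1 + 4 + 1 + 1 + 3 + 3 + 1 + 2 + 4 + 4 + 3 + 3 + 5 = 38

Answer: 38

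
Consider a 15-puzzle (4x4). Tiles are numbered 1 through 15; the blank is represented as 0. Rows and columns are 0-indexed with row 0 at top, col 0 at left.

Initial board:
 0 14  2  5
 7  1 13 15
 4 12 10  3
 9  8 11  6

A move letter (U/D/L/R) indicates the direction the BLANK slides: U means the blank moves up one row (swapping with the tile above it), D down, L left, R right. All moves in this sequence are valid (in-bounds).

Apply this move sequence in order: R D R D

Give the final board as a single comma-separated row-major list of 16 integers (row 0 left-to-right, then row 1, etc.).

Answer: 14, 1, 2, 5, 7, 13, 10, 15, 4, 12, 0, 3, 9, 8, 11, 6

Derivation:
After move 1 (R):
14  0  2  5
 7  1 13 15
 4 12 10  3
 9  8 11  6

After move 2 (D):
14  1  2  5
 7  0 13 15
 4 12 10  3
 9  8 11  6

After move 3 (R):
14  1  2  5
 7 13  0 15
 4 12 10  3
 9  8 11  6

After move 4 (D):
14  1  2  5
 7 13 10 15
 4 12  0  3
 9  8 11  6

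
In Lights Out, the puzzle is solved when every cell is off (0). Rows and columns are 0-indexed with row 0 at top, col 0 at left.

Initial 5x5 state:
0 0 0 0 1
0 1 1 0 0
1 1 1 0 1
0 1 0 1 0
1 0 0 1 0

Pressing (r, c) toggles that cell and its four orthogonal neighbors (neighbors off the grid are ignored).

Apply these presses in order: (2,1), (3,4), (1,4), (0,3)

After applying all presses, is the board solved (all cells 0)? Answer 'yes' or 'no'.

Answer: no

Derivation:
After press 1 at (2,1):
0 0 0 0 1
0 0 1 0 0
0 0 0 0 1
0 0 0 1 0
1 0 0 1 0

After press 2 at (3,4):
0 0 0 0 1
0 0 1 0 0
0 0 0 0 0
0 0 0 0 1
1 0 0 1 1

After press 3 at (1,4):
0 0 0 0 0
0 0 1 1 1
0 0 0 0 1
0 0 0 0 1
1 0 0 1 1

After press 4 at (0,3):
0 0 1 1 1
0 0 1 0 1
0 0 0 0 1
0 0 0 0 1
1 0 0 1 1

Lights still on: 10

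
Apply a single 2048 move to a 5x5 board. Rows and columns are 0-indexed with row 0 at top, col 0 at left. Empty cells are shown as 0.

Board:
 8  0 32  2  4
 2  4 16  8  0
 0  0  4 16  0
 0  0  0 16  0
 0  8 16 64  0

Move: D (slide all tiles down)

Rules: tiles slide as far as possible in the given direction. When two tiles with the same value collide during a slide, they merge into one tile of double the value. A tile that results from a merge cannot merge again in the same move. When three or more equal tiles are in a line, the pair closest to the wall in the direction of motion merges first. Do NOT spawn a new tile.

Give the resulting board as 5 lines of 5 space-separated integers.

Slide down:
col 0: [8, 2, 0, 0, 0] -> [0, 0, 0, 8, 2]
col 1: [0, 4, 0, 0, 8] -> [0, 0, 0, 4, 8]
col 2: [32, 16, 4, 0, 16] -> [0, 32, 16, 4, 16]
col 3: [2, 8, 16, 16, 64] -> [0, 2, 8, 32, 64]
col 4: [4, 0, 0, 0, 0] -> [0, 0, 0, 0, 4]

Answer:  0  0  0  0  0
 0  0 32  2  0
 0  0 16  8  0
 8  4  4 32  0
 2  8 16 64  4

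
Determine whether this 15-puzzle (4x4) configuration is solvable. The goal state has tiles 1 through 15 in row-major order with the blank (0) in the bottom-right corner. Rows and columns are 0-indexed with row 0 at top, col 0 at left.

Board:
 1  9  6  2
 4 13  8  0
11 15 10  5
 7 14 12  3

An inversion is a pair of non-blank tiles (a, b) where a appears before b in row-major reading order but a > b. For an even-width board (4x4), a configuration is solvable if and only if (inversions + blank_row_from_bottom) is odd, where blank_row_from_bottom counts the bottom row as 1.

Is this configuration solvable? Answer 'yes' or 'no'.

Answer: yes

Derivation:
Inversions: 40
Blank is in row 1 (0-indexed from top), which is row 3 counting from the bottom (bottom = 1).
40 + 3 = 43, which is odd, so the puzzle is solvable.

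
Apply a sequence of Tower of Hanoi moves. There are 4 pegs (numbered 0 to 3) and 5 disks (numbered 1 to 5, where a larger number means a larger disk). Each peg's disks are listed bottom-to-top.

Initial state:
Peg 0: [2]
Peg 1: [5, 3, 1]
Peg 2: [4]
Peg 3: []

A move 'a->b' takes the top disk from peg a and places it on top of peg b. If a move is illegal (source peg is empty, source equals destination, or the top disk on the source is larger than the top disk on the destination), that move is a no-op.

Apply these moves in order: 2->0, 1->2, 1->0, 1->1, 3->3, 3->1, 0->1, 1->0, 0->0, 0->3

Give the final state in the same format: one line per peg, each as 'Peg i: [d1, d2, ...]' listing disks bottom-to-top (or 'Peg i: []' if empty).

Answer: Peg 0: []
Peg 1: [5, 3]
Peg 2: [4, 1]
Peg 3: [2]

Derivation:
After move 1 (2->0):
Peg 0: [2]
Peg 1: [5, 3, 1]
Peg 2: [4]
Peg 3: []

After move 2 (1->2):
Peg 0: [2]
Peg 1: [5, 3]
Peg 2: [4, 1]
Peg 3: []

After move 3 (1->0):
Peg 0: [2]
Peg 1: [5, 3]
Peg 2: [4, 1]
Peg 3: []

After move 4 (1->1):
Peg 0: [2]
Peg 1: [5, 3]
Peg 2: [4, 1]
Peg 3: []

After move 5 (3->3):
Peg 0: [2]
Peg 1: [5, 3]
Peg 2: [4, 1]
Peg 3: []

After move 6 (3->1):
Peg 0: [2]
Peg 1: [5, 3]
Peg 2: [4, 1]
Peg 3: []

After move 7 (0->1):
Peg 0: []
Peg 1: [5, 3, 2]
Peg 2: [4, 1]
Peg 3: []

After move 8 (1->0):
Peg 0: [2]
Peg 1: [5, 3]
Peg 2: [4, 1]
Peg 3: []

After move 9 (0->0):
Peg 0: [2]
Peg 1: [5, 3]
Peg 2: [4, 1]
Peg 3: []

After move 10 (0->3):
Peg 0: []
Peg 1: [5, 3]
Peg 2: [4, 1]
Peg 3: [2]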